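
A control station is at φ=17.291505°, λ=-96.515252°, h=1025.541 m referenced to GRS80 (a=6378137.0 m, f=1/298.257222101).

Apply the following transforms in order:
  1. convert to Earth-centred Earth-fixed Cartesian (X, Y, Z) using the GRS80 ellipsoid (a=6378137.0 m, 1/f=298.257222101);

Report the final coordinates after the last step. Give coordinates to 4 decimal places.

start: φ=17.291505°, λ=-96.515252°, h=1025.541 m
→ ECEF (a=6378137.000, f=1/298.257222101): X=-691319.7759, Y=-6053308.9035, Z=1883965.5540

X=-691319.7759 m, Y=-6053308.9035 m, Z=1883965.5540 m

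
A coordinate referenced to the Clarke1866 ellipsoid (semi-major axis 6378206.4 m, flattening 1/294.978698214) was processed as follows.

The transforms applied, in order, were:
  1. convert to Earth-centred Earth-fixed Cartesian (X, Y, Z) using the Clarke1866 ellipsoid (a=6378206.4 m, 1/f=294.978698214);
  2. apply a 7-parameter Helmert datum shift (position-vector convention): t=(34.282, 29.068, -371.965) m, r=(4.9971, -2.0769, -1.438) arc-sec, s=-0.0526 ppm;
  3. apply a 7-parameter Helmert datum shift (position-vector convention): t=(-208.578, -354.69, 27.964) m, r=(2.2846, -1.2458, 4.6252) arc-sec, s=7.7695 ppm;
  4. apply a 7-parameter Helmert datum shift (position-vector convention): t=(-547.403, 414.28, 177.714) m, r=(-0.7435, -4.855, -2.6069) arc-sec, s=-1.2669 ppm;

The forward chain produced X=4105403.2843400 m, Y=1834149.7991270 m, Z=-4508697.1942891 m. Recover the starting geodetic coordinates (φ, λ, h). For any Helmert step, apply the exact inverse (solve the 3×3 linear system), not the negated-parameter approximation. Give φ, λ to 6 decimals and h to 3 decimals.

φ=-45.269991°, λ=24.067735°, h=578.169 m

start: X=4105403.2843, Y=1834149.7991, Z=-4508697.1943 m
→ Helmert⁻¹: X=4105826.5816, Y=1833805.9872, Z=-4508970.6522
→ Helmert⁻¹: X=4106017.1494, Y=1834004.4131, Z=-4509008.6969
→ Helmert⁻¹: X=4105924.8994, Y=1833894.8354, Z=-4508722.7411
→ geod (Bowring, a=6378206.400): φ=-45.26999100°, λ=24.06773500°, h=578.1690 m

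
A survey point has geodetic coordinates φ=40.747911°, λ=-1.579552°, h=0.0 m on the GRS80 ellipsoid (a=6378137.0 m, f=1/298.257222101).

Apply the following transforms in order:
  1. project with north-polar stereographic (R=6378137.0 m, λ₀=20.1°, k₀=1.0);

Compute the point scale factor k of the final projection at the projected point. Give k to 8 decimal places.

start: φ=40.747911°, λ=-1.579552°, h=0.000 m
→ into stereo (λ₀=20.1°): φ=40.74791100°, λ−λ₀=-21.67955200°
scale k = 1.21011745

1.21011745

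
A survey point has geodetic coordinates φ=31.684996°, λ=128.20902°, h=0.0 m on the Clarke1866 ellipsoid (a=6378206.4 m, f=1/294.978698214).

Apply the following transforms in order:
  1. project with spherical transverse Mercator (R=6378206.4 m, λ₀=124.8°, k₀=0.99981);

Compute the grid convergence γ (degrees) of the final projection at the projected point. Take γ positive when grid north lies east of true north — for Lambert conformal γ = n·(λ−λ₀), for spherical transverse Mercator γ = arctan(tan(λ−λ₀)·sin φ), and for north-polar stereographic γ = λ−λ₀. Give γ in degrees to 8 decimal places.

1.79211505

start: φ=31.684996°, λ=128.209020°, h=0.000 m
→ into tm (λ₀=124.8°): φ=31.68499600°, λ−λ₀=3.40902000°
convergence γ = 1.79211505°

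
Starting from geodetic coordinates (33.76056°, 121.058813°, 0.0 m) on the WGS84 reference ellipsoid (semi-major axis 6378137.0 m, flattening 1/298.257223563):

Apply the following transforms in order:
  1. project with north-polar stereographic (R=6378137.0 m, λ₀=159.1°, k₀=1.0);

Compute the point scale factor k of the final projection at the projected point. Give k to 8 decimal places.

start: φ=33.760560°, λ=121.058813°, h=0.000 m
→ into stereo (λ₀=159.1°): φ=33.76056000°, λ−λ₀=-38.04118700°
scale k = 1.28557552

1.28557552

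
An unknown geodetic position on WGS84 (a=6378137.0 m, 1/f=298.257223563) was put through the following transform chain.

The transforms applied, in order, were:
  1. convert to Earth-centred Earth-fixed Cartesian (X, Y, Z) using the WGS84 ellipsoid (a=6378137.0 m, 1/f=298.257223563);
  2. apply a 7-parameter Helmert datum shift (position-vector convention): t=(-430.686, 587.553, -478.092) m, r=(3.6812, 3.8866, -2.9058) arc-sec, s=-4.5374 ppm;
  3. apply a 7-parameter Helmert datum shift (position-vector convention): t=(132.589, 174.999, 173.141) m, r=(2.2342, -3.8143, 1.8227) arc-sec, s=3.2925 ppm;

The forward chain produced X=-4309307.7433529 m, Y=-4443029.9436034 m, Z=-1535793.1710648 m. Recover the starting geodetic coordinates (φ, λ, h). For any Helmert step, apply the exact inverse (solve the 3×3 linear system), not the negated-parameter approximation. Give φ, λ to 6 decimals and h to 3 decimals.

φ=-14.020789°, λ=-134.117194°, h=622.046 m

start: X=-4309307.7434, Y=-4443029.9436, Z=-1535793.1711 m
→ Helmert⁻¹: X=-4309493.8075, Y=-4443168.8674, Z=-1535833.4356
→ Helmert⁻¹: X=-4308991.1391, Y=-4443864.6890, Z=-1535364.1940
→ geod (Bowring, a=6378137.000): φ=-14.02078900°, λ=-134.11719400°, h=622.0460 m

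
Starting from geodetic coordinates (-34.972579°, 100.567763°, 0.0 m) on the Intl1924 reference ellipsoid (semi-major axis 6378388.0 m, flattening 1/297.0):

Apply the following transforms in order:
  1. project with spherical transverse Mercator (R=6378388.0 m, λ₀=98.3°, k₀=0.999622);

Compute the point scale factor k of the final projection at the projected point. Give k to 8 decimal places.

1.00014789

start: φ=-34.972579°, λ=100.567763°, h=0.000 m
→ into tm (λ₀=98.3°): φ=-34.97257900°, λ−λ₀=2.26776300°
scale k = 1.00014789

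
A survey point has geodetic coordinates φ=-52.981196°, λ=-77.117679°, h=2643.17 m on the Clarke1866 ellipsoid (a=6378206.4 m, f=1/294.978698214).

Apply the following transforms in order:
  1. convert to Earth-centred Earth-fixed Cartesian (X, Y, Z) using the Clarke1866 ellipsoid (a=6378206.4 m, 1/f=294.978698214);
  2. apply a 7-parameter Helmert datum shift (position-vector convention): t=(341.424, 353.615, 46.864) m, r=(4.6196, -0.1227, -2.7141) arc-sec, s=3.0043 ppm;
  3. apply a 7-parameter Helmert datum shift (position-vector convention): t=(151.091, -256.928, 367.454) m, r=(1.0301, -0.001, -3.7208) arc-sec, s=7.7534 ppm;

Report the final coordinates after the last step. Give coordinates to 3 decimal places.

start: φ=-52.981196°, λ=-77.117679°, h=2643.170 m
→ ECEF (a=6378206.400, f=1/294.978698214): X=858371.7863, Y=-3753169.2670, Z=-5071190.8769
→ Helmert 7p (PV): X=858669.4202, Y=-3752724.6454, Z=-5071242.7956
→ Helmert 7p (PV): X=858759.4977, Y=-3753000.8330, Z=-5070933.3983

X=858759.498 m, Y=-3753000.833 m, Z=-5070933.398 m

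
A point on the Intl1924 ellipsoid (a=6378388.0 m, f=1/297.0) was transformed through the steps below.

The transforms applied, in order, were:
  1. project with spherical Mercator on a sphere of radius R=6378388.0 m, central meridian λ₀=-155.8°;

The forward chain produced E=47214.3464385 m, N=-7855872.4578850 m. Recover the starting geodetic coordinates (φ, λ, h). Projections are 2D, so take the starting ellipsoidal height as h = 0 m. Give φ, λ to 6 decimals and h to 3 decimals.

φ=-57.464047°, λ=-155.375883°, h=0.000 m

start: E=47214.3464, N=-7855872.4579 m
→ merc⁻¹: φ=-57.46404700°, λ=-155.37588300°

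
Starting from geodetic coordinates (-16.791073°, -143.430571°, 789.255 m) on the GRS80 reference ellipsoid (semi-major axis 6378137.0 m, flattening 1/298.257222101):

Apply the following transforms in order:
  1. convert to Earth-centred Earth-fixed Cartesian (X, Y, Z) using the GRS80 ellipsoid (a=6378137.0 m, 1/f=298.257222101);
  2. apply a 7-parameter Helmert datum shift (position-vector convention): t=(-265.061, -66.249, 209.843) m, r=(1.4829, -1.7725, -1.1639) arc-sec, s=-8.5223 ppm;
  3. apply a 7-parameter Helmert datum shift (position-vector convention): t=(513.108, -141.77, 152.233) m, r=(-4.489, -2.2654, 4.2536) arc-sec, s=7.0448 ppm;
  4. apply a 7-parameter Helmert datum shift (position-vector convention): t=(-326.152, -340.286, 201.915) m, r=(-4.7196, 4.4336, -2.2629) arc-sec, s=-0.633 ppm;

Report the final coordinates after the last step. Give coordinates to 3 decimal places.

start: φ=-16.791073°, λ=-143.430571°, h=789.255 m
→ ECEF (a=6378137.000, f=1/298.257222101): X=-4906084.8640, Y=-3639520.2622, Z=-1830937.8765
→ Helmert 7p (PV): X=-4906312.9169, Y=-3639514.6476, Z=-1830780.7543
→ Helmert 7p (PV): X=-4905739.2106, Y=-3639823.0802, Z=-1830616.0967
→ Helmert 7p (PV): X=-4906141.5377, Y=-3640149.1288, Z=-1830224.2919

X=-4906141.538 m, Y=-3640149.129 m, Z=-1830224.292 m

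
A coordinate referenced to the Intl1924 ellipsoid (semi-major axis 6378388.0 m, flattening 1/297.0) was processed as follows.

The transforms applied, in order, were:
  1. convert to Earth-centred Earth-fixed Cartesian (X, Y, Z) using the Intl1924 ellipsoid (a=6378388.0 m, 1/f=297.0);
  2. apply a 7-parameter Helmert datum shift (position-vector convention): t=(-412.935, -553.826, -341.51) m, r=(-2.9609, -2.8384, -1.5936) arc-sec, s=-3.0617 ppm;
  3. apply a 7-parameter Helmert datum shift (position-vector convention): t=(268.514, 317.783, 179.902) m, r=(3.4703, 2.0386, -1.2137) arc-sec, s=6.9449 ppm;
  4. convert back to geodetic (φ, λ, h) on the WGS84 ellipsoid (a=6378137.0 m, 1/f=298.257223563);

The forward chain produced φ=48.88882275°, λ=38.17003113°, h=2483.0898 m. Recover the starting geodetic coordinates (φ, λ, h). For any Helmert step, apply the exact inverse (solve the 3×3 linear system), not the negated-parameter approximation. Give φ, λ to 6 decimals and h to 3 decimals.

start: φ=48.888823°, λ=38.170031°, h=2483.090 m
→ ECEF (a=6378137.000, f=1/298.257223563): X=3304622.8849, Y=2597684.0654, Z=4784309.1161
→ Helmert⁻¹: X=3304268.8557, Y=2597448.1768, Z=4784084.9457
→ Helmert⁻¹: X=3304737.6752, Y=2597966.8097, Z=4784432.9213
→ geod (Bowring, a=6378388.000): φ=48.88857400°, λ=38.17209400°, h=2551.3930 m

φ=48.888574°, λ=38.172094°, h=2551.393 m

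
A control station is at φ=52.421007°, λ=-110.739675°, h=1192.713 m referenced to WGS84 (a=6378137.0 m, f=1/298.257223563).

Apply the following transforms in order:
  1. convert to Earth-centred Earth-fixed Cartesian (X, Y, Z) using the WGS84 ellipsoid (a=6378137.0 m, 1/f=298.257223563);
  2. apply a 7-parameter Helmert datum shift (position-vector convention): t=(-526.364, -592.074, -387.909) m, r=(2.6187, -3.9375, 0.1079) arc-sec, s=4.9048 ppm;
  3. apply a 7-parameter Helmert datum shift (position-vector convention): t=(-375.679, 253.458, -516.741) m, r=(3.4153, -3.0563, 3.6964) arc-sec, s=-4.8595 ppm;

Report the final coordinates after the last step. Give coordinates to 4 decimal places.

X=-1381611.2584 m, Y=-3646541.1463 m, Z=5031396.0758 m

start: φ=52.421007°, λ=-110.739675°, h=1192.713 m
→ ECEF (a=6378137.000, f=1/298.257223563): X=-1380605.7856, Y=-3646029.6833, Z=5032453.9879
→ Helmert 7p (PV): X=-1381233.0816, Y=-3646704.2540, Z=5032018.1173
→ Helmert 7p (PV): X=-1381611.2584, Y=-3646541.1463, Z=5031396.0758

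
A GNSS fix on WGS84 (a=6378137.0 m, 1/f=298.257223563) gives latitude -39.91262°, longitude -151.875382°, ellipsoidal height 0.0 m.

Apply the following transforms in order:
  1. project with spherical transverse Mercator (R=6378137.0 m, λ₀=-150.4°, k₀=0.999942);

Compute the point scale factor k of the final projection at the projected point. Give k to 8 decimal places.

start: φ=-39.912620°, λ=-151.875382°, h=0.000 m
→ into tm (λ₀=-150.4°): φ=-39.91262000°, λ−λ₀=-1.47538200°
scale k = 1.00013706

1.00013706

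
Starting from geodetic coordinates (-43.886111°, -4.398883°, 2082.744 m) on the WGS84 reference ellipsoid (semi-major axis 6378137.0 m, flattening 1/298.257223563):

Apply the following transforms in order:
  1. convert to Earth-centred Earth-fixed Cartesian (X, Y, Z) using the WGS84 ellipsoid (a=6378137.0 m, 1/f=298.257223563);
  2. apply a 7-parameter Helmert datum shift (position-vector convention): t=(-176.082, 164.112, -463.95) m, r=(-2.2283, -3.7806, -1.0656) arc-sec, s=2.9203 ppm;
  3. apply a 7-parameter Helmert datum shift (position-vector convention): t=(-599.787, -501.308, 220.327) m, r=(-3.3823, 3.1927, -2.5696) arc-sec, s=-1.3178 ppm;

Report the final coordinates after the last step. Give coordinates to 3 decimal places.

start: φ=-43.886111°, λ=-4.398883°, h=2082.744 m
→ ECEF (a=6378137.000, f=1/298.257223563): X=4592191.3919, Y=-353259.8140, Z=-4400423.9294
→ Helmert 7p (PV): X=4592107.5505, Y=-353167.9961, Z=-4400812.7437
→ Helmert 7p (PV): X=4591429.1938, Y=-353798.2098, Z=-4400651.9057

X=4591429.194 m, Y=-353798.210 m, Z=-4400651.906 m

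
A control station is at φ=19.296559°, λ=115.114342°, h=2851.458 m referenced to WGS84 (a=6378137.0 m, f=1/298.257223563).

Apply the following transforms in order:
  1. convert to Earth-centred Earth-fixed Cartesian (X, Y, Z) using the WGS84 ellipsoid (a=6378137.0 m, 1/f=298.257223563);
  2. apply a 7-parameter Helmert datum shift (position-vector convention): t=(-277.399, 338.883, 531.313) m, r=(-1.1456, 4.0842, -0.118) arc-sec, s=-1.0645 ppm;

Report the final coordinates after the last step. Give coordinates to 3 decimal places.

X=-2557274.670 m, Y=5455496.770 m, Z=2095852.149 m

start: φ=19.296559°, λ=115.114342°, h=2851.458 m
→ ECEF (a=6378137.000, f=1/298.257223563): X=-2557044.6019, Y=5455150.5937, Z=2095302.7336
→ Helmert 7p (PV): X=-2557274.6696, Y=5455496.7698, Z=2095852.1495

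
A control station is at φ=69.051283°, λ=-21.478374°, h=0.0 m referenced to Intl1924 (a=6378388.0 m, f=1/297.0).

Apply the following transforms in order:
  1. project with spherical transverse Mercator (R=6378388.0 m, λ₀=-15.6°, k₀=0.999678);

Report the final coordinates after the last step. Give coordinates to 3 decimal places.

start: φ=69.051283°, λ=-21.478374°, h=0.000 m
→ tm (R=6378388.0, λ₀=-15.6°): E=-233589.2502, N=7695783.9903

E=-233589.250 m, N=7695783.990 m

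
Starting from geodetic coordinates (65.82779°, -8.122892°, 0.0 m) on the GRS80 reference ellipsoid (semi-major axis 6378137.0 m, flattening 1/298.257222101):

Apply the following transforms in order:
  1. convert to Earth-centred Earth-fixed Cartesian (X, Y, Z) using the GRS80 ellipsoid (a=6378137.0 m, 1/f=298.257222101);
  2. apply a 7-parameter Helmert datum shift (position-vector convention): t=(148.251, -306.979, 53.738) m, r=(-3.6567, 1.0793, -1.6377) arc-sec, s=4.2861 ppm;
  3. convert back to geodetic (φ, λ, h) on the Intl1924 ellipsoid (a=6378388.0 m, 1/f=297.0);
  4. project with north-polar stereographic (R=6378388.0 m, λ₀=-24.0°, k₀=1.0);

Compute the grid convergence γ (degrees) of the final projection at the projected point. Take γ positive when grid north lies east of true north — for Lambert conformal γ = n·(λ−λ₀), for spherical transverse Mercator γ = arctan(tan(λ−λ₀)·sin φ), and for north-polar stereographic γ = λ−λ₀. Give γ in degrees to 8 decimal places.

15.87278252

start: φ=65.827790°, λ=-8.122892°, h=0.000 m
→ ECEF (a=6378137.000, f=1/298.257222101): X=2592753.9535, Y=-370060.4854, Z=5796110.8545
→ Helmert 7p (PV): X=2592940.7079, Y=-370286.8816, Z=5796182.4288
→ geod (Bowring, a=6378388.000): φ=65.82689201°, λ=-8.12721748°, h=-20.8884 m
→ into stereo (λ₀=-24.0°): φ=65.82689201°, λ−λ₀=15.87278252°
convergence γ = 15.87278252°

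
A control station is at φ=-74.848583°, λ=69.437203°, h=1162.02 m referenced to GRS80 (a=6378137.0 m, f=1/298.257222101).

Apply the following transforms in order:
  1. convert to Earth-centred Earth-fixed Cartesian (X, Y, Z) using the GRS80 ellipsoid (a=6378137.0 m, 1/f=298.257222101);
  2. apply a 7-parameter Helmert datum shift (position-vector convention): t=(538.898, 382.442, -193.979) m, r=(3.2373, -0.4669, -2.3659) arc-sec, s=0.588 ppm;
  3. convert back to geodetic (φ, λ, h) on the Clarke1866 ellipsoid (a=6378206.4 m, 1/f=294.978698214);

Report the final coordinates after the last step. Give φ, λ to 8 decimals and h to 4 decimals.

φ=-74.84450074°, λ=69.42458106°, h=1648.1272 m

start: φ=-74.848583°, λ=69.437203°, h=1162.020 m
→ ECEF (a=6378137.000, f=1/298.257222101): X=587468.6271, Y=1566021.6679, Z=-6135491.4918
→ Helmert 7p (PV): X=588039.7214, Y=1566494.5882, Z=-6135663.1701
→ geod (Bowring, a=6378206.400): φ=-74.84450074°, λ=69.42458106°, h=1648.1272 m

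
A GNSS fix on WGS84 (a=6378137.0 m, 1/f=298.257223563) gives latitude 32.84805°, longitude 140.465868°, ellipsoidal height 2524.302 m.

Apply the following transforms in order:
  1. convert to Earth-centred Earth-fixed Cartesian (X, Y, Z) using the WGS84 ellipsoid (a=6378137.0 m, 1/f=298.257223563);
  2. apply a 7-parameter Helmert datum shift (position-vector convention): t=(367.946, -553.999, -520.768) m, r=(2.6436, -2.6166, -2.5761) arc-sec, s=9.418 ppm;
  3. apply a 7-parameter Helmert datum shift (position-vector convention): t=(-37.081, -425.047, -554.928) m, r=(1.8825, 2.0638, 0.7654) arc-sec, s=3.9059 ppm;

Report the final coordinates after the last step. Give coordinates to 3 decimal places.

X=-4138017.922 m, Y=3414532.938 m, Z=3440216.654 m

start: φ=32.848050°, λ=140.465868°, h=2524.302 m
→ ECEF (a=6378137.000, f=1/298.257223563): X=-4138314.4071, Y=3415505.6544, Z=3441182.6541
→ Helmert 7p (PV): X=-4137986.4321, Y=3414991.4033, Z=3440685.5729
→ Helmert 7p (PV): X=-4138017.9217, Y=3414532.9378, Z=3440216.6544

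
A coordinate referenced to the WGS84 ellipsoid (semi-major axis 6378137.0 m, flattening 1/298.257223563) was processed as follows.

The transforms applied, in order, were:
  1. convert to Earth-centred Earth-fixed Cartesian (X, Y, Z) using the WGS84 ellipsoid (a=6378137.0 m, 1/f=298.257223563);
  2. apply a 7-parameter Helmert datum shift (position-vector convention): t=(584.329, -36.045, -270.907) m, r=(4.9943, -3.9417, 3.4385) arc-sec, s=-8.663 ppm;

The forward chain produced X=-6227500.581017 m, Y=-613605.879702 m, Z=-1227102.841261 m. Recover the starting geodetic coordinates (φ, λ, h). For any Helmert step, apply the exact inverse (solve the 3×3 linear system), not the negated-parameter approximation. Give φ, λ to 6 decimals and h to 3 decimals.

φ=-11.162960°, λ=-174.374275°, h=65.914 m

start: X=-6227500.5810, Y=-613605.8797, Z=-1227102.8413 m
→ Helmert⁻¹: X=-6228172.5339, Y=-613501.0268, Z=-1226708.6879
→ geod (Bowring, a=6378137.000): φ=-11.16296000°, λ=-174.37427500°, h=65.9140 m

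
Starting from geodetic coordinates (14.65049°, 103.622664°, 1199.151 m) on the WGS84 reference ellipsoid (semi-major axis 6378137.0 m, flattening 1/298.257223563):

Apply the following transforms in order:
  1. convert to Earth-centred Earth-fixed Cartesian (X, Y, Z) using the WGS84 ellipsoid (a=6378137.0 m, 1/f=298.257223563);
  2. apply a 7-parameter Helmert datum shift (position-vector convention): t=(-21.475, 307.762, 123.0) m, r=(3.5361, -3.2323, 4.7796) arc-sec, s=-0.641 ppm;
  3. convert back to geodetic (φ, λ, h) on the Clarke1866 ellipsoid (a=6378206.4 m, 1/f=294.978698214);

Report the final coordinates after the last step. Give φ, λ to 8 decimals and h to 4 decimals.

φ=14.65266680°, λ=103.62379922°, h=1466.3573 m

start: φ=14.650490°, λ=103.622664°, h=1199.151 m
→ ECEF (a=6378137.000, f=1/298.257223563): X=-1453963.0407, Y=5999578.1104, Z=1603018.6226
→ Helmert 7p (PV): X=-1454147.7271, Y=5999820.8539, Z=1603220.6642
→ geod (Bowring, a=6378206.400): φ=14.65266680°, λ=103.62379922°, h=1466.3573 m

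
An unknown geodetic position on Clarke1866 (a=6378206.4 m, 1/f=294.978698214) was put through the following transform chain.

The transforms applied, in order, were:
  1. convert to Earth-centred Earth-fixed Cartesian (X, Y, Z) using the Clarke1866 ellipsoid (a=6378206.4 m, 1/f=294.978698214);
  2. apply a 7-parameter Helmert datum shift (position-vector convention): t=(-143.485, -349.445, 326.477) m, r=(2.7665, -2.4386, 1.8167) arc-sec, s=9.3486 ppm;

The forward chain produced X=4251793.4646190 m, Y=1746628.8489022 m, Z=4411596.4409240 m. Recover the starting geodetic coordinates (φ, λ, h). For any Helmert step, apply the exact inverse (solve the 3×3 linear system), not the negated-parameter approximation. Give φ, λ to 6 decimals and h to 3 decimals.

start: X=4251793.4646, Y=1746628.8489, Z=4411596.4409 m
→ Helmert⁻¹: X=4251964.7387, Y=1746983.6767, Z=4411155.0244
→ geod (Bowring, a=6378206.400): φ=44.01329200°, λ=22.33604700°, h=3171.3910 m

φ=44.013292°, λ=22.336047°, h=3171.391 m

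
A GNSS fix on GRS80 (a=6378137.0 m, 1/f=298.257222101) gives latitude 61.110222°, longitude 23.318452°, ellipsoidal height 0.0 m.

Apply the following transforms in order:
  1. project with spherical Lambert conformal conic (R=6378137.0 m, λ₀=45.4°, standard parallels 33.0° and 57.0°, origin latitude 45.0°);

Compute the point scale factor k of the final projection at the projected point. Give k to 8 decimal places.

1.02052323

start: φ=61.110222°, λ=23.318452°, h=0.000 m
→ into lcc (λ₀=45.4°): φ=61.11022200°, λ−λ₀=-22.08154800°
scale k = 1.02052323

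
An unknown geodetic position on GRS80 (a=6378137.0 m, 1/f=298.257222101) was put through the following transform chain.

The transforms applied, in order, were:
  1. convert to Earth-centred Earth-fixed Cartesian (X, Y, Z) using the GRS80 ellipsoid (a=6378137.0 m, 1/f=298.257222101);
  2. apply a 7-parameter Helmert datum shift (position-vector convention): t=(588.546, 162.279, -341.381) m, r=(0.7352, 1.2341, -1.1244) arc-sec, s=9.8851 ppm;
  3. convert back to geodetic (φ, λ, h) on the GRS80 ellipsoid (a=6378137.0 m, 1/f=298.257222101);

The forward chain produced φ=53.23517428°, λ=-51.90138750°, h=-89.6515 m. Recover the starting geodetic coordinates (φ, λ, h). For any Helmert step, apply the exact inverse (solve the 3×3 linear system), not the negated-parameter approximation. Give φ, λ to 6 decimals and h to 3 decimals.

φ=53.239078°, λ=-51.909703°, h=-19.831 m

start: φ=53.235174°, λ=-51.901388°, h=-89.652 m
→ ECEF (a=6378137.000, f=1/298.257222101): X=2360516.1596, Y=-3010627.9965, Z=5086179.5584
→ Helmert⁻¹: X=2359890.2650, Y=-3010729.5194, Z=5086495.5098
→ geod (Bowring, a=6378137.000): φ=53.23907800°, λ=-51.90970300°, h=-19.8310 m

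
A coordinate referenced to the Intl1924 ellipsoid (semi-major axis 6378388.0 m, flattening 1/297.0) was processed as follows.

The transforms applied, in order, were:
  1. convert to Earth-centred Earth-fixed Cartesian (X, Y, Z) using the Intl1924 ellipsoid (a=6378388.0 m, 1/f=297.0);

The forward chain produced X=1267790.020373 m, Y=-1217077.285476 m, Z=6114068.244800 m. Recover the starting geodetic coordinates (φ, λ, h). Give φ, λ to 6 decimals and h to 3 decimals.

start: X=1267790.0204, Y=-1217077.2855, Z=6114068.2448 m
→ geod (Bowring, a=6378388.000): φ=74.06546200°, λ=-43.83083400°, h=3091.6510 m

φ=74.065462°, λ=-43.830834°, h=3091.651 m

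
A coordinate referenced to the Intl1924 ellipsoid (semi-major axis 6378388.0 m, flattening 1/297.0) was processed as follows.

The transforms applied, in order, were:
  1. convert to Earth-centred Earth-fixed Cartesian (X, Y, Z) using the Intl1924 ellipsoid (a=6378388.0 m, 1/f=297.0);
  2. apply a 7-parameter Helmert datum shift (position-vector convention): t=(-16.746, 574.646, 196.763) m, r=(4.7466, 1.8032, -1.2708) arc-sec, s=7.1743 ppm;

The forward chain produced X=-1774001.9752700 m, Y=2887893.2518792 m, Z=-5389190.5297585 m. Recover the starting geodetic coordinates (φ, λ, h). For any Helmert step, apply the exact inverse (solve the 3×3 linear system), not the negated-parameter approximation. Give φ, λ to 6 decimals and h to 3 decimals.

φ=-58.014244°, λ=121.567578°, h=3228.892 m

start: X=-1774001.9753, Y=2887893.2519, Z=-5389190.5298 m
→ Helmert⁻¹: X=-1773943.1748, Y=2887162.9398, Z=-5389430.5759
→ geod (Bowring, a=6378388.000): φ=-58.01424400°, λ=121.56757800°, h=3228.8920 m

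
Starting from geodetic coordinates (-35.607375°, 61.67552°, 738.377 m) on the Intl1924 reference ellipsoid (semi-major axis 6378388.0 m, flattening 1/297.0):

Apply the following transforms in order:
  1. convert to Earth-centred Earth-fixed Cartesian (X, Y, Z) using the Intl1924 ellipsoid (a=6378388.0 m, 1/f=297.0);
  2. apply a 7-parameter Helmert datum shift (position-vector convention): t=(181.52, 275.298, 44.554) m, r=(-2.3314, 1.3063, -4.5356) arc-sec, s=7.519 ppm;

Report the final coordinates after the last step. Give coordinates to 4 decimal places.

start: φ=-35.607375°, λ=61.675520°, h=738.377 m
→ ECEF (a=6378388.000, f=1/297.0): X=2463567.7183, Y=4570662.3646, Z=-3693348.1205
→ Helmert 7p (PV): X=2463844.8772, Y=4570876.1110, Z=-3693398.6013

X=2463844.8772 m, Y=4570876.1110 m, Z=-3693398.6013 m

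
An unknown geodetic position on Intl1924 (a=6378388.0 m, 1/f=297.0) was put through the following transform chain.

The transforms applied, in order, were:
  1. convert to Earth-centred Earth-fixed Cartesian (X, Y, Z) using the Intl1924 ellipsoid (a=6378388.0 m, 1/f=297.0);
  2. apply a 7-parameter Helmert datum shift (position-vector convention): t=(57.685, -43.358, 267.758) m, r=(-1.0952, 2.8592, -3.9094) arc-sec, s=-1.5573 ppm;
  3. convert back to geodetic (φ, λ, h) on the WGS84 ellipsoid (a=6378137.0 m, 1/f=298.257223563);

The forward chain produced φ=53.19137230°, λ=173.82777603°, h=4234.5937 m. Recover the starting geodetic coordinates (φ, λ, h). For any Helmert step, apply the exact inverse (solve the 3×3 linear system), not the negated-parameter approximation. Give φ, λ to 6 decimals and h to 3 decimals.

φ=53.189518°, λ=173.828825°, h=3874.514 m

start: φ=53.191372°, λ=173.827776°, h=4234.594 m
→ ECEF (a=6378137.000, f=1/298.257223563): X=-3809972.1788, Y=412026.7201, Z=5086722.5915
→ Helmert⁻¹: X=-3810114.1121, Y=411971.4983, Z=5086412.1270
→ geod (Bowring, a=6378388.000): φ=53.18951800°, λ=173.82882500°, h=3874.5140 m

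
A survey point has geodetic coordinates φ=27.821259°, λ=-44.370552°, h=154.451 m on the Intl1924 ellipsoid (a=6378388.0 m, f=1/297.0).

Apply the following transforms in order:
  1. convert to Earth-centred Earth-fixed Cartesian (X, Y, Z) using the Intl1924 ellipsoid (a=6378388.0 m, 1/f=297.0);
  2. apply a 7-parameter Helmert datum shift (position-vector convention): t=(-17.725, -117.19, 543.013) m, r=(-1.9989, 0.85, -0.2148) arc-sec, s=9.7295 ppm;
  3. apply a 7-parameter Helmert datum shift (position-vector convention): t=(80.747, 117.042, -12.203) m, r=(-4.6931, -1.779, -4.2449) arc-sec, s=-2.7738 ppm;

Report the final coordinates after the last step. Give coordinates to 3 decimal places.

X=4035483.108 m, Y=-3947802.250 m, Z=2959812.654 m

start: φ=27.821259°, λ=-44.370552°, h=154.451 m
→ ECEF (a=6378388.000, f=1/297.0): X=4035490.7079, Y=-3947783.4084, Z=2959115.0036
→ Helmert 7p (PV): X=4035520.3294, Y=-3947914.5340, Z=2959708.4354
→ Helmert 7p (PV): X=4035483.1085, Y=-3947802.2500, Z=2959812.6542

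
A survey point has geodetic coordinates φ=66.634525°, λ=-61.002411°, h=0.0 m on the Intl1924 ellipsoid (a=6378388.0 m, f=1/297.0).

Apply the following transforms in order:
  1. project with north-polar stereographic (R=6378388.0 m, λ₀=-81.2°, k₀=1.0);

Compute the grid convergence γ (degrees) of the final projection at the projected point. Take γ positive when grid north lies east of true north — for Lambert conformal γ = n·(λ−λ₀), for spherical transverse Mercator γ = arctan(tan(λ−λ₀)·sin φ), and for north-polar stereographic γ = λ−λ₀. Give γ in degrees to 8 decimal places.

start: φ=66.634525°, λ=-61.002411°, h=0.000 m
→ into stereo (λ₀=-81.2°): φ=66.63452500°, λ−λ₀=20.19758900°
convergence γ = 20.19758900°

20.19758900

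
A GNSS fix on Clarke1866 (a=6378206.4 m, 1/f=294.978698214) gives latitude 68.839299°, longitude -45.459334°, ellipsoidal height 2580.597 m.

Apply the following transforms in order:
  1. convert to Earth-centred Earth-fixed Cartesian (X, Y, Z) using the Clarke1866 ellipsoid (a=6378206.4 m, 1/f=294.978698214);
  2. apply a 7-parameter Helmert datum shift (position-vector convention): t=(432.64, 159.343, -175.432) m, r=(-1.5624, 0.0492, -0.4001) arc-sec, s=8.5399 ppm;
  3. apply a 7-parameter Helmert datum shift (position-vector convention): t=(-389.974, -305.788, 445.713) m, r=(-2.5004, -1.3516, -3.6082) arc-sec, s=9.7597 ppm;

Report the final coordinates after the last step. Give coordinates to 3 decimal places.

X=1620395.254 m, Y=-1646675.220 m, Z=5928167.285 m

start: φ=68.839299°, λ=-45.459334°, h=2580.597 m
→ ECEF (a=6378206.400, f=1/294.978698214): X=1620392.3545, Y=-1646583.9071, Z=5927745.8647
→ Helmert 7p (PV): X=1620837.0525, Y=-1646396.8675, Z=5927633.1411
→ Helmert 7p (PV): X=1620395.2540, Y=-1646675.2204, Z=5928167.2854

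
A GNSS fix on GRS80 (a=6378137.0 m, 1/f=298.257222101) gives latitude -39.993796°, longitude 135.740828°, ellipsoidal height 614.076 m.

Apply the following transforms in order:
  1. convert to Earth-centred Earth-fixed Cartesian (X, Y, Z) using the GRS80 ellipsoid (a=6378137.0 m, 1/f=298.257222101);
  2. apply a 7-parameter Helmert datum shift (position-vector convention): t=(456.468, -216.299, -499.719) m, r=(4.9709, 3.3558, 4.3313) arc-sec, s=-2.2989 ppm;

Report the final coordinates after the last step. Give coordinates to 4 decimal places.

X=-3504436.9554 m, Y=3415083.5382 m, Z=-4078203.5389 m

start: φ=-39.993796°, λ=135.740828°, h=614.076 m
→ ECEF (a=6378137.000, f=1/298.257222101): X=-3504763.4200, Y=3415283.0096, Z=-4077852.5214
→ Helmert 7p (PV): X=-3504436.9554, Y=3415083.5382, Z=-4078203.5389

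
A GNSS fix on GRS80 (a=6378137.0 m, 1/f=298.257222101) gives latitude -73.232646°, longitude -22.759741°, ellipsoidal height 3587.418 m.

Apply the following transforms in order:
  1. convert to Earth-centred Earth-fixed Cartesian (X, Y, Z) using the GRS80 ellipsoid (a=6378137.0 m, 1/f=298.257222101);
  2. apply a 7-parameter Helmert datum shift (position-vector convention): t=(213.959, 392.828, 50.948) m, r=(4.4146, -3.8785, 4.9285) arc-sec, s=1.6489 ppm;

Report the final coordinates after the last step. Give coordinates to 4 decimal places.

start: φ=-73.232646°, λ=-22.759741°, h=3587.418 m
→ ECEF (a=6378137.000, f=1/298.257222101): X=1702918.5266, Y=-714433.4538, Z=-6088217.4899
→ Helmert 7p (PV): X=1703266.8443, Y=-713870.8103, Z=-6088159.8506

X=1703266.8443 m, Y=-713870.8103 m, Z=-6088159.8506 m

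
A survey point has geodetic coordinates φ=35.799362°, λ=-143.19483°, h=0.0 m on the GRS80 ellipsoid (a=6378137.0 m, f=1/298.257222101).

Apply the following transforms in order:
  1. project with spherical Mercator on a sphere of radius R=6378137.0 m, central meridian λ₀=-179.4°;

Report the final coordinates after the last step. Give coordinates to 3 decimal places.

E=4030341.088 m, N=4273048.896 m

start: φ=35.799362°, λ=-143.194830°, h=0.000 m
→ merc (R=6378137.0, λ₀=-179.4°): E=4030341.0885, N=4273048.8965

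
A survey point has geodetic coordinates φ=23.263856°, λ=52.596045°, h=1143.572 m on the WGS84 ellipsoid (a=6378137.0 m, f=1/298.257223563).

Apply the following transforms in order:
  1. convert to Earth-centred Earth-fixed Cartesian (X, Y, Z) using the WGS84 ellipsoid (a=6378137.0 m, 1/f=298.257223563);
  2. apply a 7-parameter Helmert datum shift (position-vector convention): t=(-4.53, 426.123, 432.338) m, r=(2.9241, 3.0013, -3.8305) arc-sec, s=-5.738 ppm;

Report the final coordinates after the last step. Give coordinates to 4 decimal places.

start: φ=23.263856°, λ=52.596045°, h=1143.572 m
→ ECEF (a=6378137.000, f=1/298.257223563): X=3561778.9604, Y=4657947.0889, Z=2504042.6520
→ Helmert 7p (PV): X=3561876.9296, Y=4658244.8417, Z=2504474.8284

X=3561876.9296 m, Y=4658244.8417 m, Z=2504474.8284 m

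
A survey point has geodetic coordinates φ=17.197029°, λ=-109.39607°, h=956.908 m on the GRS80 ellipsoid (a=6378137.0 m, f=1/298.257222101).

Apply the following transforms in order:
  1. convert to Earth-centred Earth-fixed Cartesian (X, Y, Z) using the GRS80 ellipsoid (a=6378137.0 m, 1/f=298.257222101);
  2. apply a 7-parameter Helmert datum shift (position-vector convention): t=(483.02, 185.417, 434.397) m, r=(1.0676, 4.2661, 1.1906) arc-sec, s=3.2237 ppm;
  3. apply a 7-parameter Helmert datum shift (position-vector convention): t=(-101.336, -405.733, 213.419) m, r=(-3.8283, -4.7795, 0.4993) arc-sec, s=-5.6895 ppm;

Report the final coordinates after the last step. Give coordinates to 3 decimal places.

start: φ=17.197029°, λ=-109.396070°, h=956.908 m
→ ECEF (a=6378137.000, f=1/298.257222101): X=-2024357.4853, Y=-5749733.4181, Z=1873957.8015
→ Helmert 7p (PV): X=-2023809.0440, Y=-5749587.9209, Z=1874410.3488
→ Helmert 7p (PV): X=-2023928.3807, Y=-5749931.0515, Z=1874672.9211

X=-2023928.381 m, Y=-5749931.052 m, Z=1874672.921 m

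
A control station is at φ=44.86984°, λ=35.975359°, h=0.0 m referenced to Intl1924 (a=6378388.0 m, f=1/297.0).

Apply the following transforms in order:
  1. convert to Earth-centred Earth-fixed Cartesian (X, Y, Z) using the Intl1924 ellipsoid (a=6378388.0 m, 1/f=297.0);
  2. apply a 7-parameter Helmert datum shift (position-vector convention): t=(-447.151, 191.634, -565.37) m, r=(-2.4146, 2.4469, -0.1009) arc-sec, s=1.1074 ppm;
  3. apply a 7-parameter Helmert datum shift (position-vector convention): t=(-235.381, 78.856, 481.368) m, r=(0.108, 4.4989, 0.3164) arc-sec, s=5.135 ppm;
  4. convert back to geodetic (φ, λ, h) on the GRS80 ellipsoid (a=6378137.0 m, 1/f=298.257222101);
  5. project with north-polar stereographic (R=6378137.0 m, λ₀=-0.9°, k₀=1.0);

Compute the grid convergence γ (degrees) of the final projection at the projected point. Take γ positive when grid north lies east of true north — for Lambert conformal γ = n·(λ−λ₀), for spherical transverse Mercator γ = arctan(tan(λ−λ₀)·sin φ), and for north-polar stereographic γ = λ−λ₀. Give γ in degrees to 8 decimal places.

start: φ=44.869840°, λ=35.975359°, h=0.000 m
→ ECEF (a=6378388.000, f=1/297.0): X=3664387.4266, Y=2659926.2488, Z=4477188.9785
→ Helmert 7p (PV): X=3663998.7472, Y=2660171.4473, Z=4476553.9582
→ Helmert 7p (PV): X=3663875.7402, Y=2660267.2398, Z=4476979.7893
→ geod (Bowring, a=6378137.000): φ=44.86904071°, λ=35.98265462°, h=-93.4653 m
→ into stereo (λ₀=-0.9°): φ=44.86904071°, λ−λ₀=36.88265462°
convergence γ = 36.88265462°

36.88265462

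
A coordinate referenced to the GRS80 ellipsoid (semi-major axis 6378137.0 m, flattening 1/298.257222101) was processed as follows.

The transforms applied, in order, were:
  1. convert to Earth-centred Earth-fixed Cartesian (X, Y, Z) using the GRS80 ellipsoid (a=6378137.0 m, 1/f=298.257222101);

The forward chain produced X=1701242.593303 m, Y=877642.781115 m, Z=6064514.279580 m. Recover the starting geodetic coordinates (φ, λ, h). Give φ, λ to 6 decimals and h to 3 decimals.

start: X=1701242.5933, Y=877642.7811, Z=6064514.2796 m
→ geod (Bowring, a=6378137.000): φ=72.59168100°, λ=27.28845700°, h=785.5920 m

φ=72.591681°, λ=27.288457°, h=785.592 m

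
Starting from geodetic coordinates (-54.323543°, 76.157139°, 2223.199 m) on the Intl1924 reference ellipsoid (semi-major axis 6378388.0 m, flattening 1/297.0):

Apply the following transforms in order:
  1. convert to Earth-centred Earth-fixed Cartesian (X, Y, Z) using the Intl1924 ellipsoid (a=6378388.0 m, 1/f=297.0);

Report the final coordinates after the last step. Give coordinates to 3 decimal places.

X=892319.333 m, Y=3621177.476 m, Z=-5159739.712 m

start: φ=-54.323543°, λ=76.157139°, h=2223.199 m
→ ECEF (a=6378388.000, f=1/297.0): X=892319.3333, Y=3621177.4761, Z=-5159739.7117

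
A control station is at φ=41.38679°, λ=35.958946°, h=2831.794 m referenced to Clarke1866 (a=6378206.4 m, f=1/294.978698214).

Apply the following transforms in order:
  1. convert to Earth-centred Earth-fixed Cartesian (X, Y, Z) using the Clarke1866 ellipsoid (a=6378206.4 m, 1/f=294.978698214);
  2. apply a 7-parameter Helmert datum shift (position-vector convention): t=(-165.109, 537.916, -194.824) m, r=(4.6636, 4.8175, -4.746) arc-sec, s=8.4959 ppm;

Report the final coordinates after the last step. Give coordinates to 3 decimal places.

X=3880925.350 m, Y=2815766.275 m, Z=4196233.431 m

start: φ=41.386790°, λ=35.958946°, h=2831.794 m
→ ECEF (a=6378206.400, f=1/294.978698214): X=3880894.6952, Y=2815388.6178, Z=4196419.5898
→ Helmert 7p (PV): X=3880925.3504, Y=2815766.2749, Z=4196233.4314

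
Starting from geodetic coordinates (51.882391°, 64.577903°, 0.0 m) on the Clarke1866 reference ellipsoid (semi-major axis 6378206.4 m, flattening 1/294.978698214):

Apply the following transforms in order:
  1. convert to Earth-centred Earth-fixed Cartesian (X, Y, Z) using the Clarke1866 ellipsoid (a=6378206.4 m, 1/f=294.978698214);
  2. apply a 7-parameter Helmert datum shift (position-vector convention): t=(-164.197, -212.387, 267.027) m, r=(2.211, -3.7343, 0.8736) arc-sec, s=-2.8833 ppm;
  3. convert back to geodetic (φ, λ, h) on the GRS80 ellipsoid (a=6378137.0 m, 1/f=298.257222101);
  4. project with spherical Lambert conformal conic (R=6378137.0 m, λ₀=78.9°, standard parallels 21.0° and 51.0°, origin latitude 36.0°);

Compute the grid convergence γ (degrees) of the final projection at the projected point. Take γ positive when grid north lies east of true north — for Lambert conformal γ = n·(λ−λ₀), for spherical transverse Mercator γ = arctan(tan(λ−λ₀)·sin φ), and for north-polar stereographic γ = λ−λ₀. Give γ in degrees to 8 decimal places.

start: φ=51.882391°, λ=64.577903°, h=0.000 m
→ ECEF (a=6378206.400, f=1/294.978698214): X=1693694.2235, Y=3563364.3524, Z=4994532.4133
→ Helmert 7p (PV): X=1693419.6283, Y=3563095.3271, Z=4994853.8992
→ geod (Bowring, a=6378137.000): φ=51.88464760°, λ=64.57982763°, h=-47.4853 m
→ into lcc (λ₀=78.9°): φ=51.88464760°, λ−λ₀=-14.32017237°
convergence γ = -8.51694709°

-8.51694709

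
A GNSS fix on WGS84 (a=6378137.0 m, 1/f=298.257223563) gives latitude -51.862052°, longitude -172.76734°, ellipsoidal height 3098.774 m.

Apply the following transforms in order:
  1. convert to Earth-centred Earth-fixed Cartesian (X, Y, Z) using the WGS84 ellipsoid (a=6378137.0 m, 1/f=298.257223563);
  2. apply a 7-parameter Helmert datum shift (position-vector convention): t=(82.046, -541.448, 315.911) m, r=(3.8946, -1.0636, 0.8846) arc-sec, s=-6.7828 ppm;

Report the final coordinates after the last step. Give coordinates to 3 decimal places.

start: φ=-51.862052°, λ=-172.767340°, h=3098.774 m
→ ECEF (a=6378137.000, f=1/298.257223563): X=-3917536.3947, Y=-497168.8314, Z=-4995776.3175
→ Helmert 7p (PV): X=-3917399.8842, Y=-497629.3807, Z=-4995456.1090

X=-3917399.884 m, Y=-497629.381 m, Z=-4995456.109 m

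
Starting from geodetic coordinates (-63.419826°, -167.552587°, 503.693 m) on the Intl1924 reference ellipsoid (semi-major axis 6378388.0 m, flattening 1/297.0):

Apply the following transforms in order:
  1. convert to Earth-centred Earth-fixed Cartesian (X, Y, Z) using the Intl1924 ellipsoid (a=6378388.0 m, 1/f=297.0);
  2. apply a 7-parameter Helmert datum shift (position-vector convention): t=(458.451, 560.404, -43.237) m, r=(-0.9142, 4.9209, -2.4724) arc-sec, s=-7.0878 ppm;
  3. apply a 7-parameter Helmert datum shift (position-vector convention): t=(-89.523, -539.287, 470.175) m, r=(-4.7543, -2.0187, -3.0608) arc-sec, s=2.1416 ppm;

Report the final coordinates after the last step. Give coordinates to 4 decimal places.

X=-2794378.3358 m, Y=-616928.7262 m, Z=-5681135.5993 m

start: φ=-63.419826°, λ=-167.552587°, h=503.693 m
→ ECEF (a=6378388.000, f=1/297.0): X=-2794664.6062, Y=-616871.7196, Z=-5681646.9038
→ Helmert 7p (PV): X=-2794329.2885, Y=-616298.6271, Z=-5681580.4640
→ Helmert 7p (PV): X=-2794378.3358, Y=-616928.7262, Z=-5681135.5993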